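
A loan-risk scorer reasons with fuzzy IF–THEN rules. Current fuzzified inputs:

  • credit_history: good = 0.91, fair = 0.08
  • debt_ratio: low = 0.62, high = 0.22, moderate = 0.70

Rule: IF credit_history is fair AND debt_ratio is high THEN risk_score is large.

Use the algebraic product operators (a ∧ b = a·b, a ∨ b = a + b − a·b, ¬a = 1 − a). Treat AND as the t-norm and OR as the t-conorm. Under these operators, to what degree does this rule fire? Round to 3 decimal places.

0.018

firing strength: fair=0.08, high=0.22; AND[a·b] → w = 0.0176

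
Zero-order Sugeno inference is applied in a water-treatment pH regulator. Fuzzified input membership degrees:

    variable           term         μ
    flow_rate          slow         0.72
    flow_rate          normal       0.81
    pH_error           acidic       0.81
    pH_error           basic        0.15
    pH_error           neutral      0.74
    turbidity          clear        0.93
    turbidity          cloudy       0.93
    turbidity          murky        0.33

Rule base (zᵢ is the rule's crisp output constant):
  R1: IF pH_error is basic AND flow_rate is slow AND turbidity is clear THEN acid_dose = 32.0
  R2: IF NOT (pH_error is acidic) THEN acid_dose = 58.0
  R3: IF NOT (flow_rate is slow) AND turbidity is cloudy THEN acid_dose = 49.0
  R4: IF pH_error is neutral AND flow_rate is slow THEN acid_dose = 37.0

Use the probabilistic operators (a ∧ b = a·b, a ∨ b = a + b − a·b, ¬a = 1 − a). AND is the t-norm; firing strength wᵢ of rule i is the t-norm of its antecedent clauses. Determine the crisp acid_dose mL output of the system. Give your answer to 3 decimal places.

R1 (z=32.0): basic=0.15, slow=0.72, clear=0.93; AND[a·b] → w = 0.1004
R2 (z=58.0): ¬acidic=1−0.81=0.19 → w = 0.1900
R3 (z=49.0): ¬slow=1−0.72=0.28, cloudy=0.93; AND[a·b] → w = 0.2604
R4 (z=37.0): neutral=0.74, slow=0.72; AND[a·b] → w = 0.5328
Weighted average = (0.1004·32.0 + 0.1900·58.0 + 0.2604·49.0 + 0.5328·37.0) / (0.1004 + 0.1900 + 0.2604 + 0.5328)
  = 46.7073 / 1.0836 = 43.102

43.102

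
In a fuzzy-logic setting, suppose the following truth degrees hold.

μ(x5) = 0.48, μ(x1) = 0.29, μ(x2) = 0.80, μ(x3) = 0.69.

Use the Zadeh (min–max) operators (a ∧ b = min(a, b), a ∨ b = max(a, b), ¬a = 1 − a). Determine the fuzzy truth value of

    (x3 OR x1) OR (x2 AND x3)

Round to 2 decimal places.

x3 OR x1 = max(a, b) on (0.69, 0.29) = 0.69
x2 AND x3 = min(a, b) on (0.80, 0.69) = 0.69
(x3 OR x1) OR (x2 AND x3) = max(a, b) on (0.69, 0.69) = 0.69

0.69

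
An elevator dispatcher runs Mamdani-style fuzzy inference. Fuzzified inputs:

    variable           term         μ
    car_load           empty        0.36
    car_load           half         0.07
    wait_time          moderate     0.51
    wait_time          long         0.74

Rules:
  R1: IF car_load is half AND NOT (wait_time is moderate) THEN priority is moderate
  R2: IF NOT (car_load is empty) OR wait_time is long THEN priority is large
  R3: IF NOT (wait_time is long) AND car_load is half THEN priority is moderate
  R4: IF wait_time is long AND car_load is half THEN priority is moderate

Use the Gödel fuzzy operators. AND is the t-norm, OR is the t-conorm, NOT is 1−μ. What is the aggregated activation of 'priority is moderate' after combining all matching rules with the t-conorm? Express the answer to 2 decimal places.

0.07

R1: half=0.07, ¬moderate=1−0.51=0.49; AND[min(a, b)] → w = 0.07
R2: ¬empty=1−0.36=0.64, long=0.74; OR[max(a, b)] → w = 0.74
R3: ¬long=1−0.74=0.26, half=0.07; AND[min(a, b)] → w = 0.07
R4: long=0.74, half=0.07; AND[min(a, b)] → w = 0.07
Rules with consequent 'moderate': {R1, R3, R4} → strengths 0.07, 0.07, 0.07
Aggregate via t-conorm [max(a, b)]: 0.07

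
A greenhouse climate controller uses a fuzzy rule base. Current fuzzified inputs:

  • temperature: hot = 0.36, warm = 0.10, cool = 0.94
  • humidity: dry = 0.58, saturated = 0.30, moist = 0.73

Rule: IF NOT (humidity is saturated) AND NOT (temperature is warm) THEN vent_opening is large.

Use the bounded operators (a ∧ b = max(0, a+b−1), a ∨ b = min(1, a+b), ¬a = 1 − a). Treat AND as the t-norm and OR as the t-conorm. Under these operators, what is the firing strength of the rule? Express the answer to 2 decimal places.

0.60

firing strength: ¬saturated=1−0.30=0.70, ¬warm=1−0.10=0.90; AND[max(0, a+b−1)] → w = 0.60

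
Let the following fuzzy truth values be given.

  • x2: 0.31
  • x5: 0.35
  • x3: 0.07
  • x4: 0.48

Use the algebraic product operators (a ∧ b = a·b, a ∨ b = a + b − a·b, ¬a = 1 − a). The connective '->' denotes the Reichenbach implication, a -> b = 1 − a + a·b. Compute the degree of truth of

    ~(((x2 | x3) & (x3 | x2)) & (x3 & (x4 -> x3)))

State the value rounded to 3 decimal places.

x2 | x3 = a + b − a·b on (0.3100, 0.0700) = 0.3583
x3 | x2 = a + b − a·b on (0.0700, 0.3100) = 0.3583
(x2 | x3) & (x3 | x2) = a·b on (0.3583, 0.3583) = 0.1284
x4 -> x3  [Reichenbach: 1 − a + a·b] with a=0.4800, b=0.0700 → 0.5536
x3 & (x4 -> x3) = a·b on (0.0700, 0.5536) = 0.0388
((x2 | x3) & (x3 | x2)) & (x3 & (x4 -> x3)) = a·b on (0.1284, 0.0388) = 0.0050
~(((x2 | x3) & (x3 | x2)) & (x3 & (x4 -> x3))) = 1 − 0.0050 = 0.9950

0.995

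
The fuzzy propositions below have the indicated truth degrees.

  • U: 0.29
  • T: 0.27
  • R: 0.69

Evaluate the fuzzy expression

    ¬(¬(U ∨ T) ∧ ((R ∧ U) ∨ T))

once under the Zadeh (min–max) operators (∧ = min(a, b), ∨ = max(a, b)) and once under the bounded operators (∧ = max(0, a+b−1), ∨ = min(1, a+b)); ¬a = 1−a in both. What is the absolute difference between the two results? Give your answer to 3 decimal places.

0.290

Under Zadeh (min–max):
  U ∨ T = max(a, b) on (0.29, 0.27) = 0.29
  ¬(U ∨ T) = 1 − 0.29 = 0.71
  R ∧ U = min(a, b) on (0.69, 0.29) = 0.29
  (R ∧ U) ∨ T = max(a, b) on (0.29, 0.27) = 0.29
  ¬(U ∨ T) ∧ ((R ∧ U) ∨ T) = min(a, b) on (0.71, 0.29) = 0.29
  ¬(¬(U ∨ T) ∧ ((R ∧ U) ∨ T)) = 1 − 0.29 = 0.71
  → value = 0.7100
Under bounded:
  U ∨ T = min(1, a+b) on (0.29, 0.27) = 0.56
  ¬(U ∨ T) = 1 − 0.56 = 0.44
  R ∧ U = max(0, a+b−1) on (0.69, 0.29) = 0.00
  (R ∧ U) ∨ T = min(1, a+b) on (0.00, 0.27) = 0.27
  ¬(U ∨ T) ∧ ((R ∧ U) ∨ T) = max(0, a+b−1) on (0.44, 0.27) = 0.00
  ¬(¬(U ∨ T) ∧ ((R ∧ U) ∨ T)) = 1 − 0.00 = 1.00
  → value = 1.0000
|0.7100 − 1.0000| = 0.290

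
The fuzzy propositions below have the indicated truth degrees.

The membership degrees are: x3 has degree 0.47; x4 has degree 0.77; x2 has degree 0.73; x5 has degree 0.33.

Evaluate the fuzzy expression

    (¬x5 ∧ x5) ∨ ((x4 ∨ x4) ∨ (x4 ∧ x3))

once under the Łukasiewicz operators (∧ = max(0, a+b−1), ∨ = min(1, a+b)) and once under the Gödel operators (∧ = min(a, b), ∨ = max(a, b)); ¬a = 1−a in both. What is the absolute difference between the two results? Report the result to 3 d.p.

Under Łukasiewicz:
  ¬x5 = 1 − 0.33 = 0.67
  ¬x5 ∧ x5 = max(0, a+b−1) on (0.67, 0.33) = 0.00
  x4 ∨ x4 = min(1, a+b) on (0.77, 0.77) = 1.00
  x4 ∧ x3 = max(0, a+b−1) on (0.77, 0.47) = 0.24
  (x4 ∨ x4) ∨ (x4 ∧ x3) = min(1, a+b) on (1.00, 0.24) = 1.00
  (¬x5 ∧ x5) ∨ ((x4 ∨ x4) ∨ (x4 ∧ x3)) = min(1, a+b) on (0.00, 1.00) = 1.00
  → value = 1.0000
Under Gödel:
  ¬x5 = 1 − 0.33 = 0.67
  ¬x5 ∧ x5 = min(a, b) on (0.67, 0.33) = 0.33
  x4 ∨ x4 = max(a, b) on (0.77, 0.77) = 0.77
  x4 ∧ x3 = min(a, b) on (0.77, 0.47) = 0.47
  (x4 ∨ x4) ∨ (x4 ∧ x3) = max(a, b) on (0.77, 0.47) = 0.77
  (¬x5 ∧ x5) ∨ ((x4 ∨ x4) ∨ (x4 ∧ x3)) = max(a, b) on (0.33, 0.77) = 0.77
  → value = 0.7700
|1.0000 − 0.7700| = 0.230

0.230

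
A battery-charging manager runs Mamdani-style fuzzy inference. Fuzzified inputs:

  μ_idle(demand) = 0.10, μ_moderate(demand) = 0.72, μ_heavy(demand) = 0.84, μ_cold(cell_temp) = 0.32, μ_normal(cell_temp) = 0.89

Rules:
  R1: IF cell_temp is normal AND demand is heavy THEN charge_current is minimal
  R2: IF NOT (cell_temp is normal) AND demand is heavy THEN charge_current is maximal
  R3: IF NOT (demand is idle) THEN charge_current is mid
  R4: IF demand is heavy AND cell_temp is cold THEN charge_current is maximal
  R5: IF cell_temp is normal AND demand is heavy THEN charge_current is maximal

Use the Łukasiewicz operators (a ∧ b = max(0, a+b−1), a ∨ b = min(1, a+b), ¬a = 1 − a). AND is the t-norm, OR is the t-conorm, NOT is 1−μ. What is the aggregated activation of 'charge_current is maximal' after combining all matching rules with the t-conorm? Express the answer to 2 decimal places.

0.89

R1: normal=0.89, heavy=0.84; AND[max(0, a+b−1)] → w = 0.73
R2: ¬normal=1−0.89=0.11, heavy=0.84; AND[max(0, a+b−1)] → w = 0.00
R3: ¬idle=1−0.10=0.90 → w = 0.90
R4: heavy=0.84, cold=0.32; AND[max(0, a+b−1)] → w = 0.16
R5: normal=0.89, heavy=0.84; AND[max(0, a+b−1)] → w = 0.73
Rules with consequent 'maximal': {R2, R4, R5} → strengths 0.00, 0.16, 0.73
Aggregate via t-conorm [min(1, a+b)]: 0.89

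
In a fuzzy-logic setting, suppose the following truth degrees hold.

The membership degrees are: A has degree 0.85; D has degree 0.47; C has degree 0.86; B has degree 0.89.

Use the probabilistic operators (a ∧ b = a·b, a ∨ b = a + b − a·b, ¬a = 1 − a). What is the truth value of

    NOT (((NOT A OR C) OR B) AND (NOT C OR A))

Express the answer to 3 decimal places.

NOT A = 1 − 0.8500 = 0.1500
NOT A OR C = a + b − a·b on (0.1500, 0.8600) = 0.8810
(NOT A OR C) OR B = a + b − a·b on (0.8810, 0.8900) = 0.9869
NOT C = 1 − 0.8600 = 0.1400
NOT C OR A = a + b − a·b on (0.1400, 0.8500) = 0.8710
((NOT A OR C) OR B) AND (NOT C OR A) = a·b on (0.9869, 0.8710) = 0.8596
NOT (((NOT A OR C) OR B) AND (NOT C OR A)) = 1 − 0.8596 = 0.1404

0.140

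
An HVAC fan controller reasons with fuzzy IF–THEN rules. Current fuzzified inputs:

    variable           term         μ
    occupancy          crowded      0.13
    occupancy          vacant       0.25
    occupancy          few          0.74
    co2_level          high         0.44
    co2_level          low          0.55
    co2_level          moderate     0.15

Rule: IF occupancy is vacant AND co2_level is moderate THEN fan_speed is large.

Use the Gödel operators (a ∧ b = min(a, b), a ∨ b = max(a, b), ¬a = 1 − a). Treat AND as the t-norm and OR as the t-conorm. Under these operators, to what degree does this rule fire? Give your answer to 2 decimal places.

0.15

firing strength: vacant=0.25, moderate=0.15; AND[min(a, b)] → w = 0.15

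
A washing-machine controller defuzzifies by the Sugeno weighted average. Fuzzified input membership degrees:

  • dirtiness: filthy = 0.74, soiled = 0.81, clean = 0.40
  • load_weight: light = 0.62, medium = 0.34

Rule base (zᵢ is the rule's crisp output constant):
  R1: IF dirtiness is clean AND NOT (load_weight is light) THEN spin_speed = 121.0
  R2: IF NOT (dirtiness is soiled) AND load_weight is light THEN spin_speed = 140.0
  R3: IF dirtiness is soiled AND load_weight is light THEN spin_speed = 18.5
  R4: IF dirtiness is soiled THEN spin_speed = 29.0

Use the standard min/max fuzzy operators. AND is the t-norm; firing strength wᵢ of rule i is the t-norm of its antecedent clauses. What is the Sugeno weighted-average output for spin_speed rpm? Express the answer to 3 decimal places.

R1 (z=121.0): clean=0.40, ¬light=1−0.62=0.38; AND[min(a, b)] → w = 0.38
R2 (z=140.0): ¬soiled=1−0.81=0.19, light=0.62; AND[min(a, b)] → w = 0.19
R3 (z=18.5): soiled=0.81, light=0.62; AND[min(a, b)] → w = 0.62
R4 (z=29.0): soiled=0.81 → w = 0.81
Weighted average = (0.38·121.0 + 0.19·140.0 + 0.62·18.5 + 0.81·29.0) / (0.38 + 0.19 + 0.62 + 0.81)
  = 107.5400 / 2.0000 = 53.770

53.770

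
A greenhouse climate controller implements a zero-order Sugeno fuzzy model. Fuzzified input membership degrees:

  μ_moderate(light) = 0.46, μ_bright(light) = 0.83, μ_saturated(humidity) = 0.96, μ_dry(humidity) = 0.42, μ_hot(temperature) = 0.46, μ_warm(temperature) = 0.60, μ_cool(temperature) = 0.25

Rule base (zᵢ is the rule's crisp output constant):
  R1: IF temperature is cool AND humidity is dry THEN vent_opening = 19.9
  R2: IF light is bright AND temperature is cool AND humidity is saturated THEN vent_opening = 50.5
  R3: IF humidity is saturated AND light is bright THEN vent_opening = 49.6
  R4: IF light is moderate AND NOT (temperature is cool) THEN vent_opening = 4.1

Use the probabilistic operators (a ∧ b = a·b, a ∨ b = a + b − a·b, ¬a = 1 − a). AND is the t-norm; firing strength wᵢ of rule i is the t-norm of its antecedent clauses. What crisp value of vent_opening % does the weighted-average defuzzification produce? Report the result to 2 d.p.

R1 (z=19.9): cool=0.25, dry=0.42; AND[a·b] → w = 0.1050
R2 (z=50.5): bright=0.83, cool=0.25, saturated=0.96; AND[a·b] → w = 0.1992
R3 (z=49.6): saturated=0.96, bright=0.83; AND[a·b] → w = 0.7968
R4 (z=4.1): moderate=0.46, ¬cool=1−0.25=0.75; AND[a·b] → w = 0.3450
Weighted average = (0.1050·19.9 + 0.1992·50.5 + 0.7968·49.6 + 0.3450·4.1) / (0.1050 + 0.1992 + 0.7968 + 0.3450)
  = 53.0849 / 1.4460 = 36.71

36.71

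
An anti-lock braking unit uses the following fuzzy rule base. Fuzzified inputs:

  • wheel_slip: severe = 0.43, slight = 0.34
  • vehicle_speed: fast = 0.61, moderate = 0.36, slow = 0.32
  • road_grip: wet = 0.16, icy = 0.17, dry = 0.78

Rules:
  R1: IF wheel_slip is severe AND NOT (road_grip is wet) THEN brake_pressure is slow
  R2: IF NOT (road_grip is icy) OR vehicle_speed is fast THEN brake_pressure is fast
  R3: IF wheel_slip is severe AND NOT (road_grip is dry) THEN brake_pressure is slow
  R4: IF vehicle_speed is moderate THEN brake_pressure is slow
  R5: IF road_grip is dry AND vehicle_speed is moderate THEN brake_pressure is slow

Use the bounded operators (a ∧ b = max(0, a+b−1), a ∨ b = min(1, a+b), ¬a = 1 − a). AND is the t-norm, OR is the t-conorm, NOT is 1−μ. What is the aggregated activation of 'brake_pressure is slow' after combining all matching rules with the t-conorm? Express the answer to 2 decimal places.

0.77

R1: severe=0.43, ¬wet=1−0.16=0.84; AND[max(0, a+b−1)] → w = 0.27
R2: ¬icy=1−0.17=0.83, fast=0.61; OR[min(1, a+b)] → w = 1.00
R3: severe=0.43, ¬dry=1−0.78=0.22; AND[max(0, a+b−1)] → w = 0.00
R4: moderate=0.36 → w = 0.36
R5: dry=0.78, moderate=0.36; AND[max(0, a+b−1)] → w = 0.14
Rules with consequent 'slow': {R1, R3, R4, R5} → strengths 0.27, 0.00, 0.36, 0.14
Aggregate via t-conorm [min(1, a+b)]: 0.77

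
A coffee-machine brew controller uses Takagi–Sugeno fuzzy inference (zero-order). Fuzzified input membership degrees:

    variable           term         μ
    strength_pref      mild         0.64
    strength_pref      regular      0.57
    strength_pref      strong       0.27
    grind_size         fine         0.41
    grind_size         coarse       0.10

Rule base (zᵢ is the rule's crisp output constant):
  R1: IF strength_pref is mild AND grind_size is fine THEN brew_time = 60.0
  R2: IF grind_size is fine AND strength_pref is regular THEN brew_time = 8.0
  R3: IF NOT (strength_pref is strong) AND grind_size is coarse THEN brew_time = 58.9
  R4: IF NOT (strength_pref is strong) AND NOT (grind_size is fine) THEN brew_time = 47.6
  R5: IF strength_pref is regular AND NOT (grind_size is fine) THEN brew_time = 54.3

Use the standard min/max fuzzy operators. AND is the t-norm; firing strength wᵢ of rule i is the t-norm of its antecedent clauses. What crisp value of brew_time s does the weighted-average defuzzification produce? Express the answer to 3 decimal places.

R1 (z=60.0): mild=0.64, fine=0.41; AND[min(a, b)] → w = 0.41
R2 (z=8.0): fine=0.41, regular=0.57; AND[min(a, b)] → w = 0.41
R3 (z=58.9): ¬strong=1−0.27=0.73, coarse=0.10; AND[min(a, b)] → w = 0.10
R4 (z=47.6): ¬strong=1−0.27=0.73, ¬fine=1−0.41=0.59; AND[min(a, b)] → w = 0.59
R5 (z=54.3): regular=0.57, ¬fine=1−0.41=0.59; AND[min(a, b)] → w = 0.57
Weighted average = (0.41·60.0 + 0.41·8.0 + 0.10·58.9 + 0.59·47.6 + 0.57·54.3) / (0.41 + 0.41 + 0.10 + 0.59 + 0.57)
  = 92.8050 / 2.0800 = 44.618

44.618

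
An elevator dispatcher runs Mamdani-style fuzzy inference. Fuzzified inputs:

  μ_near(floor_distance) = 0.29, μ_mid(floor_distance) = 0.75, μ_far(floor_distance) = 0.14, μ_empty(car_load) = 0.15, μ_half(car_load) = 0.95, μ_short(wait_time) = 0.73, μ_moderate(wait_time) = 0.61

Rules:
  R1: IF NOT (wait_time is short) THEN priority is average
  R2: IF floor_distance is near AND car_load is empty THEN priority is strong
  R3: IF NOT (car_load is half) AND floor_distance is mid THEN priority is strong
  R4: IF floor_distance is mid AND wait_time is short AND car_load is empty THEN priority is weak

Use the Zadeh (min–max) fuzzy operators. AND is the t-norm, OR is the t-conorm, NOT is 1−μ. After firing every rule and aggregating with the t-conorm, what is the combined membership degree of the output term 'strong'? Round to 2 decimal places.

0.15

R1: ¬short=1−0.73=0.27 → w = 0.27
R2: near=0.29, empty=0.15; AND[min(a, b)] → w = 0.15
R3: ¬half=1−0.95=0.05, mid=0.75; AND[min(a, b)] → w = 0.05
R4: mid=0.75, short=0.73, empty=0.15; AND[min(a, b)] → w = 0.15
Rules with consequent 'strong': {R2, R3} → strengths 0.15, 0.05
Aggregate via t-conorm [max(a, b)]: 0.15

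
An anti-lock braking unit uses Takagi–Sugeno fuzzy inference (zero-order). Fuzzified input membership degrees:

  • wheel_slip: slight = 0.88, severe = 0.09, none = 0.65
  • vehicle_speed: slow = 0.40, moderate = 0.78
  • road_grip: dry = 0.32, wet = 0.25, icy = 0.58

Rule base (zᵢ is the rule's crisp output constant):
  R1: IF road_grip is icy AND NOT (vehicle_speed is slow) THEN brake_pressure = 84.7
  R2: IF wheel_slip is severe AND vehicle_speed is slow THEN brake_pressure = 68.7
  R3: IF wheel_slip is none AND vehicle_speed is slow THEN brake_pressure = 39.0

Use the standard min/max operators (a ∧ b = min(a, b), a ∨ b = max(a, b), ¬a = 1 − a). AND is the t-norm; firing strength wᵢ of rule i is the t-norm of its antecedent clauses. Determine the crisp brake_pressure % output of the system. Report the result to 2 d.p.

66.27

R1 (z=84.7): icy=0.58, ¬slow=1−0.40=0.60; AND[min(a, b)] → w = 0.58
R2 (z=68.7): severe=0.09, slow=0.40; AND[min(a, b)] → w = 0.09
R3 (z=39.0): none=0.65, slow=0.40; AND[min(a, b)] → w = 0.40
Weighted average = (0.58·84.7 + 0.09·68.7 + 0.40·39.0) / (0.58 + 0.09 + 0.40)
  = 70.9090 / 1.0700 = 66.27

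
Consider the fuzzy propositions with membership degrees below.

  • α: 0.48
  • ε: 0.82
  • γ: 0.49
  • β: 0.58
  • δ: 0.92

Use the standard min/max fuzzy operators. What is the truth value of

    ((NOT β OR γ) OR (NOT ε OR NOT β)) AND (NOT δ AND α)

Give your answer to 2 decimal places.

0.08

NOT β = 1 − 0.58 = 0.42
NOT β OR γ = max(a, b) on (0.42, 0.49) = 0.49
NOT ε = 1 − 0.82 = 0.18
NOT β = 1 − 0.58 = 0.42
NOT ε OR NOT β = max(a, b) on (0.18, 0.42) = 0.42
(NOT β OR γ) OR (NOT ε OR NOT β) = max(a, b) on (0.49, 0.42) = 0.49
NOT δ = 1 − 0.92 = 0.08
NOT δ AND α = min(a, b) on (0.08, 0.48) = 0.08
((NOT β OR γ) OR (NOT ε OR NOT β)) AND (NOT δ AND α) = min(a, b) on (0.49, 0.08) = 0.08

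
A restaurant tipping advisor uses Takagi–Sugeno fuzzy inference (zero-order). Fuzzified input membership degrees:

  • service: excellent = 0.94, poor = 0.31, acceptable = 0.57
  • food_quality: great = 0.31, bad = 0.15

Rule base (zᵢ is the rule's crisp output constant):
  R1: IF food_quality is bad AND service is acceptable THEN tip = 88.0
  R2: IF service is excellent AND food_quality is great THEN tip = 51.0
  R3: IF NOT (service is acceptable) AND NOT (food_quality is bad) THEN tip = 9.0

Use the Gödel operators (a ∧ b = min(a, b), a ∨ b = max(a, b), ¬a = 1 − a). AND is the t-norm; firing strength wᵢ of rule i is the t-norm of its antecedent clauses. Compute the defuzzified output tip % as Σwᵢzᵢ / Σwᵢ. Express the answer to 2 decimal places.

R1 (z=88.0): bad=0.15, acceptable=0.57; AND[min(a, b)] → w = 0.15
R2 (z=51.0): excellent=0.94, great=0.31; AND[min(a, b)] → w = 0.31
R3 (z=9.0): ¬acceptable=1−0.57=0.43, ¬bad=1−0.15=0.85; AND[min(a, b)] → w = 0.43
Weighted average = (0.15·88.0 + 0.31·51.0 + 0.43·9.0) / (0.15 + 0.31 + 0.43)
  = 32.8800 / 0.8900 = 36.94

36.94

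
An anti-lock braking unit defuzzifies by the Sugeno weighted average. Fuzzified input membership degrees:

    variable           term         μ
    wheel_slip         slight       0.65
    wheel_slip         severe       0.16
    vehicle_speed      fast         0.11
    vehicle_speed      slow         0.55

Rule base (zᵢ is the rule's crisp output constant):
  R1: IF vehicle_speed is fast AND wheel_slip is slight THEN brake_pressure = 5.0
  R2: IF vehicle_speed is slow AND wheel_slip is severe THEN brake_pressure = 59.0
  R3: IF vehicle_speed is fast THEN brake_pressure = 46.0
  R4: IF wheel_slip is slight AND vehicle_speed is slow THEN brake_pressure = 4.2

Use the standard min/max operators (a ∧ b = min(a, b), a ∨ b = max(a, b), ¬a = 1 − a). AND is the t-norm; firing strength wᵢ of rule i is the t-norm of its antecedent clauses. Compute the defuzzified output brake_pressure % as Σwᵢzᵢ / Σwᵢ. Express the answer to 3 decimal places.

18.667

R1 (z=5.0): fast=0.11, slight=0.65; AND[min(a, b)] → w = 0.11
R2 (z=59.0): slow=0.55, severe=0.16; AND[min(a, b)] → w = 0.16
R3 (z=46.0): fast=0.11 → w = 0.11
R4 (z=4.2): slight=0.65, slow=0.55; AND[min(a, b)] → w = 0.55
Weighted average = (0.11·5.0 + 0.16·59.0 + 0.11·46.0 + 0.55·4.2) / (0.11 + 0.16 + 0.11 + 0.55)
  = 17.3600 / 0.9300 = 18.667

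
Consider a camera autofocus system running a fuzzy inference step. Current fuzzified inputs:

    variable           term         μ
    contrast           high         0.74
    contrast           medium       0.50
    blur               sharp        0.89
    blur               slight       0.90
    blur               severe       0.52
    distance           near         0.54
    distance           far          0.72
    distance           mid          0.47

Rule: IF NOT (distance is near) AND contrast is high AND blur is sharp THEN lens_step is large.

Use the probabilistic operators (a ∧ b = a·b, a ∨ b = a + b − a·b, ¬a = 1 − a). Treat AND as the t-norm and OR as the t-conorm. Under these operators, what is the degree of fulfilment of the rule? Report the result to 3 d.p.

firing strength: ¬near=1−0.54=0.46, high=0.74, sharp=0.89; AND[a·b] → w = 0.3030

0.303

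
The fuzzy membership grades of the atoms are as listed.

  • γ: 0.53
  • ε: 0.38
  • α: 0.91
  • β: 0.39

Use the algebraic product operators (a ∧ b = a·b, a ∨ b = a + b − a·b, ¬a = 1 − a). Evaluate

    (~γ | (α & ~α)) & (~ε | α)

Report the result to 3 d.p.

~γ = 1 − 0.5300 = 0.4700
~α = 1 − 0.9100 = 0.0900
α & ~α = a·b on (0.9100, 0.0900) = 0.0819
~γ | (α & ~α) = a + b − a·b on (0.4700, 0.0819) = 0.5134
~ε = 1 − 0.3800 = 0.6200
~ε | α = a + b − a·b on (0.6200, 0.9100) = 0.9658
(~γ | (α & ~α)) & (~ε | α) = a·b on (0.5134, 0.9658) = 0.4958

0.496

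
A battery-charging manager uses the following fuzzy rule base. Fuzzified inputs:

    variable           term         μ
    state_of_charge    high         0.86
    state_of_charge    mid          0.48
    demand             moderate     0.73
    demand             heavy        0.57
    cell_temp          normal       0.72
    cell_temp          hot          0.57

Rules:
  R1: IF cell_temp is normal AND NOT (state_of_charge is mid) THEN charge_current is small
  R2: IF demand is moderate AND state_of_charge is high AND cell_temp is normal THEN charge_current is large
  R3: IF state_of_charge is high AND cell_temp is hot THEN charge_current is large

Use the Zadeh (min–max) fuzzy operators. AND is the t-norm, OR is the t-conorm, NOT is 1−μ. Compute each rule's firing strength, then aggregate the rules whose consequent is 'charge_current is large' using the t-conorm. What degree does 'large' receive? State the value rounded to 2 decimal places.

R1: normal=0.72, ¬mid=1−0.48=0.52; AND[min(a, b)] → w = 0.52
R2: moderate=0.73, high=0.86, normal=0.72; AND[min(a, b)] → w = 0.72
R3: high=0.86, hot=0.57; AND[min(a, b)] → w = 0.57
Rules with consequent 'large': {R2, R3} → strengths 0.72, 0.57
Aggregate via t-conorm [max(a, b)]: 0.72

0.72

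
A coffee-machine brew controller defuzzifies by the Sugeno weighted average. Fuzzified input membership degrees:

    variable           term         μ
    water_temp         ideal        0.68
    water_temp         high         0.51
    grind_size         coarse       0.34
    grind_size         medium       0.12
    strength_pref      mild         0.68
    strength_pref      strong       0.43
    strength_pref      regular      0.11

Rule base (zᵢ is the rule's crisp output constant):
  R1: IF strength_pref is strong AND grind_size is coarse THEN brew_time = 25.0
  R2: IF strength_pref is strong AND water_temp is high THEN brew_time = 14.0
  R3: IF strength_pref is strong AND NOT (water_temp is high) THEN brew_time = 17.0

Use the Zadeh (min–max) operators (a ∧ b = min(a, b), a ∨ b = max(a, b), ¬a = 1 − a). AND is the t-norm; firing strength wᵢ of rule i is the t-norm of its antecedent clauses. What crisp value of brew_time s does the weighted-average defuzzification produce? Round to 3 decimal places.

18.192

R1 (z=25.0): strong=0.43, coarse=0.34; AND[min(a, b)] → w = 0.34
R2 (z=14.0): strong=0.43, high=0.51; AND[min(a, b)] → w = 0.43
R3 (z=17.0): strong=0.43, ¬high=1−0.51=0.49; AND[min(a, b)] → w = 0.43
Weighted average = (0.34·25.0 + 0.43·14.0 + 0.43·17.0) / (0.34 + 0.43 + 0.43)
  = 21.8300 / 1.2000 = 18.192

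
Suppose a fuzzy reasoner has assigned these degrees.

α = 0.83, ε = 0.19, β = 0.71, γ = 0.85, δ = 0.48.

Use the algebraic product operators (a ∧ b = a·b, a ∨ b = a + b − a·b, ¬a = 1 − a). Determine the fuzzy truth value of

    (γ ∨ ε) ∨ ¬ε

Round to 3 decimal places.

0.977

γ ∨ ε = a + b − a·b on (0.8500, 0.1900) = 0.8785
¬ε = 1 − 0.1900 = 0.8100
(γ ∨ ε) ∨ ¬ε = a + b − a·b on (0.8785, 0.8100) = 0.9769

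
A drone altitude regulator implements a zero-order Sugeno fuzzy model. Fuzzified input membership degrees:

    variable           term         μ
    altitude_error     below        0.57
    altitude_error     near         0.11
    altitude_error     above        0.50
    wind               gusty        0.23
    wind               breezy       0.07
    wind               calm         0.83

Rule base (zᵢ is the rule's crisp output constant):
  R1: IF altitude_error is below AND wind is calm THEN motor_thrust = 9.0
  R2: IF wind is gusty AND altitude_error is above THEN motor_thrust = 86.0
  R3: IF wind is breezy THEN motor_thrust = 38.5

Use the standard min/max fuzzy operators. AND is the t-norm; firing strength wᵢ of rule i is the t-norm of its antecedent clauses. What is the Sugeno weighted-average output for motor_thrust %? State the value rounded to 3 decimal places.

R1 (z=9.0): below=0.57, calm=0.83; AND[min(a, b)] → w = 0.57
R2 (z=86.0): gusty=0.23, above=0.50; AND[min(a, b)] → w = 0.23
R3 (z=38.5): breezy=0.07 → w = 0.07
Weighted average = (0.57·9.0 + 0.23·86.0 + 0.07·38.5) / (0.57 + 0.23 + 0.07)
  = 27.6050 / 0.8700 = 31.730

31.730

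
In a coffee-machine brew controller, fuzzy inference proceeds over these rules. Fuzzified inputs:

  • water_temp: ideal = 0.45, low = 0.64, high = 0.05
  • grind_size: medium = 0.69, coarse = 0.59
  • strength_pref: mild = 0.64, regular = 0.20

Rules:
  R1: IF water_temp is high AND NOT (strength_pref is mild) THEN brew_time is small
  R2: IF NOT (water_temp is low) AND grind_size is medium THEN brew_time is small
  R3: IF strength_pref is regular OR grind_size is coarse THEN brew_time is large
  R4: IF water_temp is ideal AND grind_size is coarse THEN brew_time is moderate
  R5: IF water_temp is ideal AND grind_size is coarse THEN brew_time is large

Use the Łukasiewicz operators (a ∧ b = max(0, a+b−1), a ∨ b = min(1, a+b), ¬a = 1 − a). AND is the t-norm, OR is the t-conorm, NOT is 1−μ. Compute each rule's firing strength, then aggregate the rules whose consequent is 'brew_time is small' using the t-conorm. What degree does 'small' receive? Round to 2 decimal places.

0.05

R1: high=0.05, ¬mild=1−0.64=0.36; AND[max(0, a+b−1)] → w = 0.00
R2: ¬low=1−0.64=0.36, medium=0.69; AND[max(0, a+b−1)] → w = 0.05
R3: regular=0.20, coarse=0.59; OR[min(1, a+b)] → w = 0.79
R4: ideal=0.45, coarse=0.59; AND[max(0, a+b−1)] → w = 0.04
R5: ideal=0.45, coarse=0.59; AND[max(0, a+b−1)] → w = 0.04
Rules with consequent 'small': {R1, R2} → strengths 0.00, 0.05
Aggregate via t-conorm [min(1, a+b)]: 0.05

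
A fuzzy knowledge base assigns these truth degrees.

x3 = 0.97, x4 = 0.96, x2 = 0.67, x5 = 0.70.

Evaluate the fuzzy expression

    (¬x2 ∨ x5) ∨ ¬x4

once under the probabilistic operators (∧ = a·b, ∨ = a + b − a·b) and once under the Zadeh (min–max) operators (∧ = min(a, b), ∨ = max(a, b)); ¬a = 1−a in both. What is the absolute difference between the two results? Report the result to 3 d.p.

Under probabilistic:
  ¬x2 = 1 − 0.6700 = 0.3300
  ¬x2 ∨ x5 = a + b − a·b on (0.3300, 0.7000) = 0.7990
  ¬x4 = 1 − 0.9600 = 0.0400
  (¬x2 ∨ x5) ∨ ¬x4 = a + b − a·b on (0.7990, 0.0400) = 0.8070
  → value = 0.8070
Under Zadeh (min–max):
  ¬x2 = 1 − 0.67 = 0.33
  ¬x2 ∨ x5 = max(a, b) on (0.33, 0.70) = 0.70
  ¬x4 = 1 − 0.96 = 0.04
  (¬x2 ∨ x5) ∨ ¬x4 = max(a, b) on (0.70, 0.04) = 0.70
  → value = 0.7000
|0.8070 − 0.7000| = 0.107

0.107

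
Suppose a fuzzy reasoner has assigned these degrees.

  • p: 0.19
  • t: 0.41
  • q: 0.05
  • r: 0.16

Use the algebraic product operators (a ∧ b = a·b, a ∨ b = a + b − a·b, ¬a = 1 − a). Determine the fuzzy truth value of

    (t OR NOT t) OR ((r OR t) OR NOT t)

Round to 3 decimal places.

0.951

NOT t = 1 − 0.4100 = 0.5900
t OR NOT t = a + b − a·b on (0.4100, 0.5900) = 0.7581
r OR t = a + b − a·b on (0.1600, 0.4100) = 0.5044
NOT t = 1 − 0.4100 = 0.5900
(r OR t) OR NOT t = a + b − a·b on (0.5044, 0.5900) = 0.7968
(t OR NOT t) OR ((r OR t) OR NOT t) = a + b − a·b on (0.7581, 0.7968) = 0.9508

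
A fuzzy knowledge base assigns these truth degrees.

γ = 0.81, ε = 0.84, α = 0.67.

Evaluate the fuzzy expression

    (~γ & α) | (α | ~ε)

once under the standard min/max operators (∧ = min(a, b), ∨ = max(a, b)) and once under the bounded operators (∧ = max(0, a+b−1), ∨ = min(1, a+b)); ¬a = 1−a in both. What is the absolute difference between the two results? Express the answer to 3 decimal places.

0.160

Under standard min/max:
  ~γ = 1 − 0.81 = 0.19
  ~γ & α = min(a, b) on (0.19, 0.67) = 0.19
  ~ε = 1 − 0.84 = 0.16
  α | ~ε = max(a, b) on (0.67, 0.16) = 0.67
  (~γ & α) | (α | ~ε) = max(a, b) on (0.19, 0.67) = 0.67
  → value = 0.6700
Under bounded:
  ~γ = 1 − 0.81 = 0.19
  ~γ & α = max(0, a+b−1) on (0.19, 0.67) = 0.00
  ~ε = 1 − 0.84 = 0.16
  α | ~ε = min(1, a+b) on (0.67, 0.16) = 0.83
  (~γ & α) | (α | ~ε) = min(1, a+b) on (0.00, 0.83) = 0.83
  → value = 0.8300
|0.6700 − 0.8300| = 0.160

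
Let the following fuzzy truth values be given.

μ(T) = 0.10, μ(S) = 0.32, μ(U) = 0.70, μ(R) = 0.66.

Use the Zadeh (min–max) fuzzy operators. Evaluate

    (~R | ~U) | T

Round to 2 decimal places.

0.34

~R = 1 − 0.66 = 0.34
~U = 1 − 0.70 = 0.30
~R | ~U = max(a, b) on (0.34, 0.30) = 0.34
(~R | ~U) | T = max(a, b) on (0.34, 0.10) = 0.34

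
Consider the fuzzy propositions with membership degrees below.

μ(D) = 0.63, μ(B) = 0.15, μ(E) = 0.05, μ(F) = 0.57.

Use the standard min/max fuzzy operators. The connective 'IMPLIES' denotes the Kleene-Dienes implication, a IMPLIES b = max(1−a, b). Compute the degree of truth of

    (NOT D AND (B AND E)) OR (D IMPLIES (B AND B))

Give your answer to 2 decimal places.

0.37

NOT D = 1 − 0.63 = 0.37
B AND E = min(a, b) on (0.15, 0.05) = 0.05
NOT D AND (B AND E) = min(a, b) on (0.37, 0.05) = 0.05
B AND B = min(a, b) on (0.15, 0.15) = 0.15
D IMPLIES (B AND B)  [Kleene-Dienes: max(1−a, b)] with a=0.63, b=0.15 → 0.37
(NOT D AND (B AND E)) OR (D IMPLIES (B AND B)) = max(a, b) on (0.05, 0.37) = 0.37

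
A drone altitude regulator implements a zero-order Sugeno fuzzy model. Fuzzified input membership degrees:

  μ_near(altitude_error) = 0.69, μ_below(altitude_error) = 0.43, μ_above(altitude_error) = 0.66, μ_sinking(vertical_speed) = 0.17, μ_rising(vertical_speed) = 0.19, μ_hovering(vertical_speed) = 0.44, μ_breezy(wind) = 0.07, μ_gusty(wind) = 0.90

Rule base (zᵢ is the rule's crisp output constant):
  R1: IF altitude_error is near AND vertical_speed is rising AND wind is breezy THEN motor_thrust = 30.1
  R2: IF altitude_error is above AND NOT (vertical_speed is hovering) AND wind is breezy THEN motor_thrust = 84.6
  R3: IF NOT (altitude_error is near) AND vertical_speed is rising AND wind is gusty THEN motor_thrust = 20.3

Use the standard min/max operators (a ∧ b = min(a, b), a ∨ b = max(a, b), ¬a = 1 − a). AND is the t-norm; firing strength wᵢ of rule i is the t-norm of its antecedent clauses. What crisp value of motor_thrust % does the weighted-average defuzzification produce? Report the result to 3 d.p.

36.018

R1 (z=30.1): near=0.69, rising=0.19, breezy=0.07; AND[min(a, b)] → w = 0.07
R2 (z=84.6): above=0.66, ¬hovering=1−0.44=0.56, breezy=0.07; AND[min(a, b)] → w = 0.07
R3 (z=20.3): ¬near=1−0.69=0.31, rising=0.19, gusty=0.90; AND[min(a, b)] → w = 0.19
Weighted average = (0.07·30.1 + 0.07·84.6 + 0.19·20.3) / (0.07 + 0.07 + 0.19)
  = 11.8860 / 0.3300 = 36.018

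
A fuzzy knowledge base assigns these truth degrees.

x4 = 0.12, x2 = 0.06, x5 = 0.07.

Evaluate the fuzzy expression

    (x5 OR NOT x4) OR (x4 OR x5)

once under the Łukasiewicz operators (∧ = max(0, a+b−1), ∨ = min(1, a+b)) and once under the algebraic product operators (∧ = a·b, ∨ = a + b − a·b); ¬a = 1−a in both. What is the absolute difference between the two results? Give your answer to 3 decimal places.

0.091

Under Łukasiewicz:
  NOT x4 = 1 − 0.12 = 0.88
  x5 OR NOT x4 = min(1, a+b) on (0.07, 0.88) = 0.95
  x4 OR x5 = min(1, a+b) on (0.12, 0.07) = 0.19
  (x5 OR NOT x4) OR (x4 OR x5) = min(1, a+b) on (0.95, 0.19) = 1.00
  → value = 1.0000
Under algebraic product:
  NOT x4 = 1 − 0.1200 = 0.8800
  x5 OR NOT x4 = a + b − a·b on (0.0700, 0.8800) = 0.8884
  x4 OR x5 = a + b − a·b on (0.1200, 0.0700) = 0.1816
  (x5 OR NOT x4) OR (x4 OR x5) = a + b − a·b on (0.8884, 0.1816) = 0.9087
  → value = 0.9087
|1.0000 − 0.9087| = 0.091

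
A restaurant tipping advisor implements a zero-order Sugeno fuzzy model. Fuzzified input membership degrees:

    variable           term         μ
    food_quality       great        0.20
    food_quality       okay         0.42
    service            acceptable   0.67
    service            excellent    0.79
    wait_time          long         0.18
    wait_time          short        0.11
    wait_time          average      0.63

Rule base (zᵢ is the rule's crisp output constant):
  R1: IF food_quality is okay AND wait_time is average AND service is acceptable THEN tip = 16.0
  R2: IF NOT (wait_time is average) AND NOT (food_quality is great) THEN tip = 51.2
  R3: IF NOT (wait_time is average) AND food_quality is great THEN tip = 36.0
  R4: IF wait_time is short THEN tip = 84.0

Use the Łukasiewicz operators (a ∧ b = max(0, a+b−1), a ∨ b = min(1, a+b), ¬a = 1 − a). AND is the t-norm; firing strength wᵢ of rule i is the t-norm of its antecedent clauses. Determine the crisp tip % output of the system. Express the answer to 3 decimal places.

64.086

R1 (z=16.0): okay=0.42, average=0.63, acceptable=0.67; AND[max(0, a+b−1)] → w = 0.00
R2 (z=51.2): ¬average=1−0.63=0.37, ¬great=1−0.20=0.80; AND[max(0, a+b−1)] → w = 0.17
R3 (z=36.0): ¬average=1−0.63=0.37, great=0.20; AND[max(0, a+b−1)] → w = 0.00
R4 (z=84.0): short=0.11 → w = 0.11
Weighted average = (0.00·16.0 + 0.17·51.2 + 0.00·36.0 + 0.11·84.0) / (0.00 + 0.17 + 0.00 + 0.11)
  = 17.9440 / 0.2800 = 64.086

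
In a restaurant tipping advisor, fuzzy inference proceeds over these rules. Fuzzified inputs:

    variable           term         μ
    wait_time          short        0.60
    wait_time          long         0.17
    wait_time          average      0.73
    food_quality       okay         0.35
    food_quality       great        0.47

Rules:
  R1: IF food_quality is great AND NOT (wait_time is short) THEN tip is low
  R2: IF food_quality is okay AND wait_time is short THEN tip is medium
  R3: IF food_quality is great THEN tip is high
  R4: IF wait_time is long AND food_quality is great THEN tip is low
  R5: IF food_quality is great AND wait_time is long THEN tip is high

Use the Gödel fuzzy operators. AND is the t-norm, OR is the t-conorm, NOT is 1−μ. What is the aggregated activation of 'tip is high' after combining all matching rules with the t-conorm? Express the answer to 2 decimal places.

0.47

R1: great=0.47, ¬short=1−0.60=0.40; AND[min(a, b)] → w = 0.40
R2: okay=0.35, short=0.60; AND[min(a, b)] → w = 0.35
R3: great=0.47 → w = 0.47
R4: long=0.17, great=0.47; AND[min(a, b)] → w = 0.17
R5: great=0.47, long=0.17; AND[min(a, b)] → w = 0.17
Rules with consequent 'high': {R3, R5} → strengths 0.47, 0.17
Aggregate via t-conorm [max(a, b)]: 0.47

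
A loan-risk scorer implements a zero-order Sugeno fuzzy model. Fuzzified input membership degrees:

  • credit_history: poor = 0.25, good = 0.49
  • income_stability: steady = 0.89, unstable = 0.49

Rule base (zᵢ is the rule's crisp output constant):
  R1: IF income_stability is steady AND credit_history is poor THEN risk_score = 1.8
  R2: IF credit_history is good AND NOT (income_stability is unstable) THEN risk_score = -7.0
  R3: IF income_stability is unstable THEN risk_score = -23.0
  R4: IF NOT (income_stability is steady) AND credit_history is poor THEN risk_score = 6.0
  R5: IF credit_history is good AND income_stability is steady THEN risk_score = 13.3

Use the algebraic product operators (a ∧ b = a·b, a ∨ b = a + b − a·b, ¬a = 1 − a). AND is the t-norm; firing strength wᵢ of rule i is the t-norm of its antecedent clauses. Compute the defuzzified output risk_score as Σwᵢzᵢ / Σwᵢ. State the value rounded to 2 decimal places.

-4.67

R1 (z=1.8): steady=0.89, poor=0.25; AND[a·b] → w = 0.2225
R2 (z=-7.0): good=0.49, ¬unstable=1−0.49=0.51; AND[a·b] → w = 0.2499
R3 (z=-23.0): unstable=0.49 → w = 0.4900
R4 (z=6.0): ¬steady=1−0.89=0.11, poor=0.25; AND[a·b] → w = 0.0275
R5 (z=13.3): good=0.49, steady=0.89; AND[a·b] → w = 0.4361
Weighted average = (0.2225·1.8 + 0.2499·-7.0 + 0.4900·-23.0 + 0.0275·6.0 + 0.4361·13.3) / (0.2225 + 0.2499 + 0.4900 + 0.0275 + 0.4361)
  = -6.6537 / 1.4260 = -4.67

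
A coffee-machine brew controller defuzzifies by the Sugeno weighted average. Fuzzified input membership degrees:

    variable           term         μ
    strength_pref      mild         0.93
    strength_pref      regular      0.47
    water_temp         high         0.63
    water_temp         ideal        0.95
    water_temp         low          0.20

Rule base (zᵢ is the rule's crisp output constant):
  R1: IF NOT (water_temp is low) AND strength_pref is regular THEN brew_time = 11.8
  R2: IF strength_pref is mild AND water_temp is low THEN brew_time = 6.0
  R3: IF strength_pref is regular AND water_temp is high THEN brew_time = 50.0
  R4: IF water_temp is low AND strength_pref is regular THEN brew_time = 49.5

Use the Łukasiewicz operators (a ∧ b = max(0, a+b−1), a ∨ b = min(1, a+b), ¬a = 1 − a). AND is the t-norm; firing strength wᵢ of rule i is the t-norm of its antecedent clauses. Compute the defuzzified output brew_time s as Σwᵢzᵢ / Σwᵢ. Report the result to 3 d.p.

R1 (z=11.8): ¬low=1−0.20=0.80, regular=0.47; AND[max(0, a+b−1)] → w = 0.27
R2 (z=6.0): mild=0.93, low=0.20; AND[max(0, a+b−1)] → w = 0.13
R3 (z=50.0): regular=0.47, high=0.63; AND[max(0, a+b−1)] → w = 0.10
R4 (z=49.5): low=0.20, regular=0.47; AND[max(0, a+b−1)] → w = 0.00
Weighted average = (0.27·11.8 + 0.13·6.0 + 0.10·50.0 + 0.00·49.5) / (0.27 + 0.13 + 0.10 + 0.00)
  = 8.9660 / 0.5000 = 17.932

17.932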